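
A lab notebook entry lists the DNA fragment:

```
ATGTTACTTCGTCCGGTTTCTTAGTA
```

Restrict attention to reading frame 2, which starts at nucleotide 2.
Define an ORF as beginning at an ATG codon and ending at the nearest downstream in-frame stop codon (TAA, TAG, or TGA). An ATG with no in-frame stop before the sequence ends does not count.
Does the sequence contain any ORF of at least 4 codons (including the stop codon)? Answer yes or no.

no

Frame 2: TGT TAC TTC GTC CGG TTT CTT AGT — no ATG→stop ORF.
Largest ORF found is 0 codons < 4, so no.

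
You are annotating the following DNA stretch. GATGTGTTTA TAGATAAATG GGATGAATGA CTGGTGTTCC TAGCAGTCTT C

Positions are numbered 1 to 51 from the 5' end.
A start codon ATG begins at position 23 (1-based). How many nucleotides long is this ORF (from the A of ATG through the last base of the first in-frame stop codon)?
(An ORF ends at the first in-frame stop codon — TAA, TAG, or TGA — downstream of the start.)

Codons from position 23: ATG (23–25), AAT (26–28), GAC (29–31), TGG (32–34), TGT (35–37), TCC (38–40), TAG (41–43).
TAG is the first in-frame stop; ORF spans 23–43, 21 nucleotides.

21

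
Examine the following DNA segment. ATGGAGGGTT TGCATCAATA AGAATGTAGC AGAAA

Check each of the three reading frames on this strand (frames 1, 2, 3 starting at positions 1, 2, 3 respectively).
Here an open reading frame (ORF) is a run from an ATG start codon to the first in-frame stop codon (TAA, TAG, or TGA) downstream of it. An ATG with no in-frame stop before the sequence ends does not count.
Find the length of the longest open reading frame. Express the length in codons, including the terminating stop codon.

Frame 1: ATG GAG GGT TTG CAT CAA TAA GAA TGT AGC AGA — ATG at 1, stop TAA at 19 → 21 nt.
Frame 2: TGG AGG GTT TGC ATC AAT AAG AAT GTA GCA GAA — no ATG→stop ORF.
Frame 3: GGA GGG TTT GCA TCA ATA AGA ATG TAG CAG AAA — ATG at 24, stop TAG at 27 → 6 nt.
Longest: frame 1, positions 1–21, 21 nt = 7 codons = 6 aa. → 7 codons.

7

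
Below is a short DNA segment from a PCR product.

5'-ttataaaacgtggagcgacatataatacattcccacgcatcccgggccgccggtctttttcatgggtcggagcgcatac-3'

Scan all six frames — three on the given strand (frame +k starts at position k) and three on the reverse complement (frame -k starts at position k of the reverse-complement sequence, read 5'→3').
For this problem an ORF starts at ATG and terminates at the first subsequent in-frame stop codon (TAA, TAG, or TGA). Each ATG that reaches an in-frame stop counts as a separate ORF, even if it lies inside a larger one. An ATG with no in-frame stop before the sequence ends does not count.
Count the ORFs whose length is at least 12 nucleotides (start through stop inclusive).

4

Reverse complement (5'→3'): GTATGCGCTCCGACCCATGAAAAAGACCGGCGGCCCGGGATGCGTGGGAATGTATTATATGTCGCTCCACGTTTTATAA
Frame +1: TTA TAA AAC GTG GAG CGA CAT ATA ATA CAT TCC CAC GCA TCC CGG GCC GCC GGT CTT TTT CAT GGG TCG GAG CGC ATA — no ATG→stop ORF.
Frame +2: TAT AAA ACG TGG AGC GAC ATA TAA TAC ATT CCC ACG CAT CCC GGG CCG CCG GTC TTT TTC ATG GGT CGG AGC GCA TAC — no ATG→stop ORF.
Frame +3: ATA AAA CGT GGA GCG ACA TAT AAT ACA TTC CCA CGC ATC CCG GGC CGC CGG TCT TTT TCA TGG GTC GGA GCG CAT — no ATG→stop ORF.
Frame -1: GTA TGC GCT CCG ACC CAT GAA AAA GAC CGG CGG CCC GGG ATG CGT GGG AAT GTA TTA TAT GTC GCT CCA CGT TTT ATA — no ATG→stop ORF.
Frame -2: TAT GCG CTC CGA CCC ATG AAA AAG ACC GGC GGC CCG GGA TGC GTG GGA ATG TAT TAT ATG TCG CTC CAC GTT TTA TAA — ATG at 17, stop TAA at 77 → 63 nt; ATG at 50, stop TAA at 77 → 30 nt; ATG at 59, stop TAA at 77 → 21 nt.
Frame -3: ATG CGC TCC GAC CCA TGA AAA AGA CCG GCG GCC CGG GAT GCG TGG GAA TGT ATT ATA TGT CGC TCC ACG TTT TAT — ATG at 3, stop TGA at 18 → 18 nt.
ORFs ≥ 12 nucleotides: frame -2 17–79 (63 nucleotides), frame -2 50–79 (30 nucleotides), frame -2 59–79 (21 nucleotides), frame -3 3–20 (18 nucleotides). Count = 4.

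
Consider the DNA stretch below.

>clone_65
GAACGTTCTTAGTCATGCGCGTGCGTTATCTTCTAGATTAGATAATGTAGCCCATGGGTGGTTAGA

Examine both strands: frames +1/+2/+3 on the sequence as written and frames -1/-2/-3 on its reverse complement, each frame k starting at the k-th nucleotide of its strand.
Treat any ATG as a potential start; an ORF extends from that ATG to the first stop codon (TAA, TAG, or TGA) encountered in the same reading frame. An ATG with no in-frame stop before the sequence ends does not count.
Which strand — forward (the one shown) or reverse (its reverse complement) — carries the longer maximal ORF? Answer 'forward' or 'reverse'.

forward

Reverse complement (5'→3'): TCTAACCACCCATGGGCTACATTATCTAATCTAGAAGATAACGCACGCGCATGACTAAGAACGTTC
Frame +1: GAA CGT TCT TAG TCA TGC GCG TGC GTT ATC TTC TAG ATT AGA TAA TGT AGC CCA TGG GTG GTT AGA — no ATG→stop ORF.
Frame +2: AAC GTT CTT AGT CAT GCG CGT GCG TTA TCT TCT AGA TTA GAT AAT GTA GCC CAT GGG TGG TTA — no ATG→stop ORF.
Frame +3: ACG TTC TTA GTC ATG CGC GTG CGT TAT CTT CTA GAT TAG ATA ATG TAG CCC ATG GGT GGT TAG — ATG at 15, stop TAG at 39 → 27 nt; ATG at 45, stop TAG at 48 → 6 nt; ATG at 54, stop TAG at 63 → 12 nt.
Frame -1: TCT AAC CAC CCA TGG GCT ACA TTA TCT AAT CTA GAA GAT AAC GCA CGC GCA TGA CTA AGA ACG TTC — no ATG→stop ORF.
Frame -2: CTA ACC ACC CAT GGG CTA CAT TAT CTA ATC TAG AAG ATA ACG CAC GCG CAT GAC TAA GAA CGT — no ATG→stop ORF.
Frame -3: TAA CCA CCC ATG GGC TAC ATT ATC TAA TCT AGA AGA TAA CGC ACG CGC ATG ACT AAG AAC GTT — ATG at 12, stop TAA at 27 → 18 nt.
Forward-strand max 27 nt; reverse-strand max 18 nt. The forward strand has the longer ORF.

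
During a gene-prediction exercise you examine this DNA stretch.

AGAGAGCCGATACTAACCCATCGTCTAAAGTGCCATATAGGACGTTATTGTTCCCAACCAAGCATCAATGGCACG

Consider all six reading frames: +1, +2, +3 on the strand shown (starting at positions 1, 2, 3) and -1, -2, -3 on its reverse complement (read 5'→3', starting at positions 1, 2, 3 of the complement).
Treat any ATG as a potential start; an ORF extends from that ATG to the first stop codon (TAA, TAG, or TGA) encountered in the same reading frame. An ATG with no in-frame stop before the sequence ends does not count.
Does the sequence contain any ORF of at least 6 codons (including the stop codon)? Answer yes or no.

yes

Reverse complement (5'→3'): CGTGCCATTGATGCTTGGTTGGGAACAATAACGTCCTATATGGCACTTTAGACGATGGGTTAGTATCGGCTCTCT
Frame +1: AGA GAG CCG ATA CTA ACC CAT CGT CTA AAG TGC CAT ATA GGA CGT TAT TGT TCC CAA CCA AGC ATC AAT GGC ACG — no ATG→stop ORF.
Frame +2: GAG AGC CGA TAC TAA CCC ATC GTC TAA AGT GCC ATA TAG GAC GTT ATT GTT CCC AAC CAA GCA TCA ATG GCA — no ATG→stop ORF.
Frame +3: AGA GCC GAT ACT AAC CCA TCG TCT AAA GTG CCA TAT AGG ACG TTA TTG TTC CCA ACC AAG CAT CAA TGG CAC — no ATG→stop ORF.
Frame -1: CGT GCC ATT GAT GCT TGG TTG GGA ACA ATA ACG TCC TAT ATG GCA CTT TAG ACG ATG GGT TAG TAT CGG CTC TCT — ATG at 40, stop TAG at 49 → 12 nt; ATG at 55, stop TAG at 61 → 9 nt.
Frame -2: GTG CCA TTG ATG CTT GGT TGG GAA CAA TAA CGT CCT ATA TGG CAC TTT AGA CGA TGG GTT AGT ATC GGC TCT — ATG at 11, stop TAA at 29 → 21 nt.
Frame -3: TGC CAT TGA TGC TTG GTT GGG AAC AAT AAC GTC CTA TAT GGC ACT TTA GAC GAT GGG TTA GTA TCG GCT CTC — no ATG→stop ORF.
Frame -2 has an ORF of 7 codons (positions 11–31) ≥ 6, so yes.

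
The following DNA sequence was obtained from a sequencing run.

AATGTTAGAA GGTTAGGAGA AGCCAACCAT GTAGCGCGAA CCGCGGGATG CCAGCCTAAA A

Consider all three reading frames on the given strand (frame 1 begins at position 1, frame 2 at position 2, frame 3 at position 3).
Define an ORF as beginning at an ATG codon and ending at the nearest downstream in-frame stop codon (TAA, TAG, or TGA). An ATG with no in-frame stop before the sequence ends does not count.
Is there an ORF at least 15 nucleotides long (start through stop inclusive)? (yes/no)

Frame 1: AAT GTT AGA AGG TTA GGA GAA GCC AAC CAT GTA GCG CGA ACC GCG GGA TGC CAG CCT AAA — no ATG→stop ORF.
Frame 2: ATG TTA GAA GGT TAG GAG AAG CCA ACC ATG TAG CGC GAA CCG CGG GAT GCC AGC CTA AAA — ATG at 2, stop TAG at 14 → 15 nt; ATG at 29, stop TAG at 32 → 6 nt.
Frame 3: TGT TAG AAG GTT AGG AGA AGC CAA CCA TGT AGC GCG AAC CGC GGG ATG CCA GCC TAA — ATG at 48, stop TAA at 57 → 12 nt.
Frame 2 has an ORF of 15 nucleotides (positions 2–16) ≥ 15, so yes.

yes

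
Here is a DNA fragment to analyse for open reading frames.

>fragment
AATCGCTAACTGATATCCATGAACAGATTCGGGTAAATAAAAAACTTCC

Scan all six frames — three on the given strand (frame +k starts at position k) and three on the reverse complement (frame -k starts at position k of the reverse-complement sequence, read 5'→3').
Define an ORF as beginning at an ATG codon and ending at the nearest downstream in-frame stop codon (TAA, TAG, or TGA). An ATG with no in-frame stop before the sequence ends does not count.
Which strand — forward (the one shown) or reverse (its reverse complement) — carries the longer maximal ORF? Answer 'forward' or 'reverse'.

forward

Reverse complement (5'→3'): GGAAGTTTTTTATTTACCCGAATCTGTTCATGGATATCAGTTAGCGATT
Frame +1: AAT CGC TAA CTG ATA TCC ATG AAC AGA TTC GGG TAA ATA AAA AAC TTC — ATG at 19, stop TAA at 34 → 18 nt.
Frame +2: ATC GCT AAC TGA TAT CCA TGA ACA GAT TCG GGT AAA TAA AAA ACT TCC — no ATG→stop ORF.
Frame +3: TCG CTA ACT GAT ATC CAT GAA CAG ATT CGG GTA AAT AAA AAA CTT — no ATG→stop ORF.
Frame -1: GGA AGT TTT TTA TTT ACC CGA ATC TGT TCA TGG ATA TCA GTT AGC GAT — no ATG→stop ORF.
Frame -2: GAA GTT TTT TAT TTA CCC GAA TCT GTT CAT GGA TAT CAG TTA GCG ATT — no ATG→stop ORF.
Frame -3: AAG TTT TTT ATT TAC CCG AAT CTG TTC ATG GAT ATC AGT TAG CGA — ATG at 30, stop TAG at 42 → 15 nt.
Forward-strand max 18 nt; reverse-strand max 15 nt. The forward strand has the longer ORF.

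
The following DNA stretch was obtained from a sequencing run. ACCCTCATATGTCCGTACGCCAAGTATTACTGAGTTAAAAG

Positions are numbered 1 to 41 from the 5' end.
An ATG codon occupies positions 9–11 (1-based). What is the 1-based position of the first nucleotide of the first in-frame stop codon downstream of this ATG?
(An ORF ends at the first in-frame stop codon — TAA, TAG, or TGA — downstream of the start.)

Codons from position 9: ATG (9–11), TCC (12–14), GTA (15–17), CGC (18–20), CAA (21–23), GTA (24–26), TTA (27–29), CTG (30–32), AGT (33–35), TAA (36–38).
TAA is a stop codon; it begins at position 36.

36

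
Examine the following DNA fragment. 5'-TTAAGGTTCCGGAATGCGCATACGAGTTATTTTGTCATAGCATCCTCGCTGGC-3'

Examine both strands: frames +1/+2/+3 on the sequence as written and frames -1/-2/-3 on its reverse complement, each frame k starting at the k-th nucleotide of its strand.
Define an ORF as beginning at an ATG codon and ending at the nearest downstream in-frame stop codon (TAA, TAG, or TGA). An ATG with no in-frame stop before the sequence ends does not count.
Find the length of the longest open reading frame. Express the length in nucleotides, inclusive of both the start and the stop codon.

27

Reverse complement (5'→3'): GCCAGCGAGGATGCTATGACAAAATAACTCGTATGCGCATTCCGGAACCTTAA
Frame +1: TTA AGG TTC CGG AAT GCG CAT ACG AGT TAT TTT GTC ATA GCA TCC TCG CTG — no ATG→stop ORF.
Frame +2: TAA GGT TCC GGA ATG CGC ATA CGA GTT ATT TTG TCA TAG CAT CCT CGC TGG — ATG at 14, stop TAG at 38 → 27 nt.
Frame +3: AAG GTT CCG GAA TGC GCA TAC GAG TTA TTT TGT CAT AGC ATC CTC GCT GGC — no ATG→stop ORF.
Frame -1: GCC AGC GAG GAT GCT ATG ACA AAA TAA CTC GTA TGC GCA TTC CGG AAC CTT — ATG at 16, stop TAA at 25 → 12 nt.
Frame -2: CCA GCG AGG ATG CTA TGA CAA AAT AAC TCG TAT GCG CAT TCC GGA ACC TTA — ATG at 11, stop TGA at 17 → 9 nt.
Frame -3: CAG CGA GGA TGC TAT GAC AAA ATA ACT CGT ATG CGC ATT CCG GAA CCT TAA — ATG at 33, stop TAA at 51 → 21 nt.
Longest: frame +2, positions 14–40, 27 nt = 9 codons = 8 aa. → 27 nucleotides.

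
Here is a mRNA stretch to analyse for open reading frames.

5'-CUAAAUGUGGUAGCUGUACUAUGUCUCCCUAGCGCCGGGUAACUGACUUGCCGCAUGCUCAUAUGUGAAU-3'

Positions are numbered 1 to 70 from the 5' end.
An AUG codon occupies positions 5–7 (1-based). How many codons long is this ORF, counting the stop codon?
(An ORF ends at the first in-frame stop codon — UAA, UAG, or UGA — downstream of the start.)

Codons from position 5: AUG (5–7), UGG (8–10), UAG (11–13).
UAG is the first in-frame stop; that's 3 codons including the stop.

3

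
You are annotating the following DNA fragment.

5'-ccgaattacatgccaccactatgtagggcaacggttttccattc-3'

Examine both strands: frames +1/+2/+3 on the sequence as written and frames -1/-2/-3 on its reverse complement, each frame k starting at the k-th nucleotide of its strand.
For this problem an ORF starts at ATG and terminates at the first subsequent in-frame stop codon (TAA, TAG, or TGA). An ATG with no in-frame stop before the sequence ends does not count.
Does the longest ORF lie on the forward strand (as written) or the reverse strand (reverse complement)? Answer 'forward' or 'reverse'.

reverse

Reverse complement (5'→3'): GAATGGAAAACCGTTGCCCTACATAGTGGTGGCATGTAATTCGG
Frame +1: CCG AAT TAC ATG CCA CCA CTA TGT AGG GCA ACG GTT TTC CAT — no ATG→stop ORF.
Frame +2: CGA ATT ACA TGC CAC CAC TAT GTA GGG CAA CGG TTT TCC ATT — no ATG→stop ORF.
Frame +3: GAA TTA CAT GCC ACC ACT ATG TAG GGC AAC GGT TTT CCA TTC — ATG at 21, stop TAG at 24 → 6 nt.
Frame -1: GAA TGG AAA ACC GTT GCC CTA CAT AGT GGT GGC ATG TAA TTC — ATG at 34, stop TAA at 37 → 6 nt.
Frame -2: AAT GGA AAA CCG TTG CCC TAC ATA GTG GTG GCA TGT AAT TCG — no ATG→stop ORF.
Frame -3: ATG GAA AAC CGT TGC CCT ACA TAG TGG TGG CAT GTA ATT CGG — ATG at 3, stop TAG at 24 → 24 nt.
Forward-strand max 6 nt; reverse-strand max 24 nt. The reverse strand has the longer ORF.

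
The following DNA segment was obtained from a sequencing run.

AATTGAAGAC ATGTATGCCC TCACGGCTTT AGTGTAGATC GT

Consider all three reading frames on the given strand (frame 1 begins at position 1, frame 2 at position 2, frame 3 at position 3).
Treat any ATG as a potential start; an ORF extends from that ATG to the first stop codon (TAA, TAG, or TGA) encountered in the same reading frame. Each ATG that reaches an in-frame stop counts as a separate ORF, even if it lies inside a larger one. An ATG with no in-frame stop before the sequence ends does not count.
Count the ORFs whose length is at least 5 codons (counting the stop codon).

Frame 1: AAT TGA AGA CAT GTA TGC CCT CAC GGC TTT AGT GTA GAT CGT — no ATG→stop ORF.
Frame 2: ATT GAA GAC ATG TAT GCC CTC ACG GCT TTA GTG TAG ATC — ATG at 11, stop TAG at 35 → 27 nt.
Frame 3: TTG AAG ACA TGT ATG CCC TCA CGG CTT TAG TGT AGA TCG — ATG at 15, stop TAG at 30 → 18 nt.
ORFs ≥ 5 codons: frame 2 11–37 (9 codons), frame 3 15–32 (6 codons). Count = 2.

2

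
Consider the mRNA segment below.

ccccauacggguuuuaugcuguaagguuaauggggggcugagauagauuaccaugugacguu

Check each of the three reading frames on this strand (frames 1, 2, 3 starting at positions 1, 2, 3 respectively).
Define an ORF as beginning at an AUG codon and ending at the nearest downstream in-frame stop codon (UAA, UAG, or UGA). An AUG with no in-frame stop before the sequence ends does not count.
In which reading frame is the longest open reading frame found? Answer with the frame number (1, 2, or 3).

3

Frame 1: CCC CAU ACG GGU UUU AUG CUG UAA GGU UAA UGG GGG GCU GAG AUA GAU UAC CAU GUG ACG — AUG at 16, stop UAA at 22 → 9 nt.
Frame 2: CCC AUA CGG GUU UUA UGC UGU AAG GUU AAU GGG GGG CUG AGA UAG AUU ACC AUG UGA CGU — AUG at 53, stop UGA at 56 → 6 nt.
Frame 3: CCA UAC GGG UUU UAU GCU GUA AGG UUA AUG GGG GGC UGA GAU AGA UUA CCA UGU GAC GUU — AUG at 30, stop UGA at 39 → 12 nt.
Longest ORF is 12 nt in frame 3 (positions 30–41).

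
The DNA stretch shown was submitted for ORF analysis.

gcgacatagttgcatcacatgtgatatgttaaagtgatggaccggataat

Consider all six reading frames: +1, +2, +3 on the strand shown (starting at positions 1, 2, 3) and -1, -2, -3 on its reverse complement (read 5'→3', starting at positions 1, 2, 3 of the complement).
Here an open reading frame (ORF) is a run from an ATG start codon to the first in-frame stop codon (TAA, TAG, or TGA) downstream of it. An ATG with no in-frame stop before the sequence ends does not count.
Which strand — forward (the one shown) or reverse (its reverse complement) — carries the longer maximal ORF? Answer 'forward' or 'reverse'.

Reverse complement (5'→3'): ATTATCCGGTCCATCACTTTAACATATCACATGTGATGCAACTATGTCGC
Frame +1: GCG ACA TAG TTG CAT CAC ATG TGA TAT GTT AAA GTG ATG GAC CGG ATA — ATG at 19, stop TGA at 22 → 6 nt.
Frame +2: CGA CAT AGT TGC ATC ACA TGT GAT ATG TTA AAG TGA TGG ACC GGA TAA — ATG at 26, stop TGA at 35 → 12 nt.
Frame +3: GAC ATA GTT GCA TCA CAT GTG ATA TGT TAA AGT GAT GGA CCG GAT AAT — no ATG→stop ORF.
Frame -1: ATT ATC CGG TCC ATC ACT TTA ACA TAT CAC ATG TGA TGC AAC TAT GTC — ATG at 31, stop TGA at 34 → 6 nt.
Frame -2: TTA TCC GGT CCA TCA CTT TAA CAT ATC ACA TGT GAT GCA ACT ATG TCG — no ATG→stop ORF.
Frame -3: TAT CCG GTC CAT CAC TTT AAC ATA TCA CAT GTG ATG CAA CTA TGT CGC — no ATG→stop ORF.
Forward-strand max 12 nt; reverse-strand max 6 nt. The forward strand has the longer ORF.

forward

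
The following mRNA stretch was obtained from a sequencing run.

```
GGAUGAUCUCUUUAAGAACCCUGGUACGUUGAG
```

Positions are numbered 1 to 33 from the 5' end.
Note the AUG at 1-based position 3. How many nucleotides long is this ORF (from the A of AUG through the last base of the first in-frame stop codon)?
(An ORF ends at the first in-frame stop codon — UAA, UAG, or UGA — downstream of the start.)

30

Codons from position 3: AUG (3–5), AUC (6–8), UCU (9–11), UUA (12–14), AGA (15–17), ACC (18–20), CUG (21–23), GUA (24–26), CGU (27–29), UGA (30–32).
UGA is the first in-frame stop; ORF spans 3–32, 30 nucleotides.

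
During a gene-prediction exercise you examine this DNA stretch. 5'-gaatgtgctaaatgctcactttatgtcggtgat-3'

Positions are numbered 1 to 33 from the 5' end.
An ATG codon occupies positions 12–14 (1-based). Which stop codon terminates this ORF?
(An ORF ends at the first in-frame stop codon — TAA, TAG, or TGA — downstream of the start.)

TGA

Codons from position 12: ATG (12–14), CTC (15–17), ACT (18–20), TTA (21–23), TGT (24–26), CGG (27–29), TGA (30–32).
The first in-frame stop codon is TGA.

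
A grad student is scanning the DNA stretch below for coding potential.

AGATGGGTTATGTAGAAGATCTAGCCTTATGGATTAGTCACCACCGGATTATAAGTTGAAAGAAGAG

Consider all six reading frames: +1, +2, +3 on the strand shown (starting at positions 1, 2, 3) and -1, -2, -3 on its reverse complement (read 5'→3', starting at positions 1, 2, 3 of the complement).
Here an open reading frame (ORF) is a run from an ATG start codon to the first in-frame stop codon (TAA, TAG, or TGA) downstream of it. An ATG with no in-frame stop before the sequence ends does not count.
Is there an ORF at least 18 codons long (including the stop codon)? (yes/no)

Reverse complement (5'→3'): CTCTTCTTTCAACTTATAATCCGGTGGTGACTAATCCATAAGGCTAGATCTTCTACATAACCCATCT
Frame +1: AGA TGG GTT ATG TAG AAG ATC TAG CCT TAT GGA TTA GTC ACC ACC GGA TTA TAA GTT GAA AGA AGA — ATG at 10, stop TAG at 13 → 6 nt.
Frame +2: GAT GGG TTA TGT AGA AGA TCT AGC CTT ATG GAT TAG TCA CCA CCG GAT TAT AAG TTG AAA GAA GAG — ATG at 29, stop TAG at 35 → 9 nt.
Frame +3: ATG GGT TAT GTA GAA GAT CTA GCC TTA TGG ATT AGT CAC CAC CGG ATT ATA AGT TGA AAG AAG — ATG at 3, stop TGA at 57 → 57 nt.
Frame -1: CTC TTC TTT CAA CTT ATA ATC CGG TGG TGA CTA ATC CAT AAG GCT AGA TCT TCT ACA TAA CCC ATC — no ATG→stop ORF.
Frame -2: TCT TCT TTC AAC TTA TAA TCC GGT GGT GAC TAA TCC ATA AGG CTA GAT CTT CTA CAT AAC CCA TCT — no ATG→stop ORF.
Frame -3: CTT CTT TCA ACT TAT AAT CCG GTG GTG ACT AAT CCA TAA GGC TAG ATC TTC TAC ATA ACC CAT — no ATG→stop ORF.
Frame +3 has an ORF of 19 codons (positions 3–59) ≥ 18, so yes.

yes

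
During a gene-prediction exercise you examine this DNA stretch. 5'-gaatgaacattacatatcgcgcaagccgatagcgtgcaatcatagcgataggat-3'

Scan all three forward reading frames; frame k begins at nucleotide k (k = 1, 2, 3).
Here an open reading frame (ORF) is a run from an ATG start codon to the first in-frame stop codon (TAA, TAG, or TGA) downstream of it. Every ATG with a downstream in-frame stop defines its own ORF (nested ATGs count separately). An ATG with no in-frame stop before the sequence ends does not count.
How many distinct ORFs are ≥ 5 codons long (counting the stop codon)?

1

Frame 1: GAA TGA ACA TTA CAT ATC GCG CAA GCC GAT AGC GTG CAA TCA TAG CGA TAG GAT — no ATG→stop ORF.
Frame 2: AAT GAA CAT TAC ATA TCG CGC AAG CCG ATA GCG TGC AAT CAT AGC GAT AGG — no ATG→stop ORF.
Frame 3: ATG AAC ATT ACA TAT CGC GCA AGC CGA TAG CGT GCA ATC ATA GCG ATA GGA — ATG at 3, stop TAG at 30 → 30 nt.
ORFs ≥ 5 codons: frame 3 3–32 (10 codons). Count = 1.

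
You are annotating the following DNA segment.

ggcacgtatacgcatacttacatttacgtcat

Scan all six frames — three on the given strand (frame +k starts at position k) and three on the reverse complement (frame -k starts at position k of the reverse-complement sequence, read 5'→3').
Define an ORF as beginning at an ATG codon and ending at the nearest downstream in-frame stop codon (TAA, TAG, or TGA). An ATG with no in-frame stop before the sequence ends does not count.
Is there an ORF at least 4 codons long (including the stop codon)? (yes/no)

no

Reverse complement (5'→3'): ATGACGTAAATGTAAGTATGCGTATACGTGCC
Frame +1: GGC ACG TAT ACG CAT ACT TAC ATT TAC GTC — no ATG→stop ORF.
Frame +2: GCA CGT ATA CGC ATA CTT ACA TTT ACG TCA — no ATG→stop ORF.
Frame +3: CAC GTA TAC GCA TAC TTA CAT TTA CGT CAT — no ATG→stop ORF.
Frame -1: ATG ACG TAA ATG TAA GTA TGC GTA TAC GTG — ATG at 1, stop TAA at 7 → 9 nt; ATG at 10, stop TAA at 13 → 6 nt.
Frame -2: TGA CGT AAA TGT AAG TAT GCG TAT ACG TGC — no ATG→stop ORF.
Frame -3: GAC GTA AAT GTA AGT ATG CGT ATA CGT GCC — no ATG→stop ORF.
Largest ORF found is 3 codons < 4, so no.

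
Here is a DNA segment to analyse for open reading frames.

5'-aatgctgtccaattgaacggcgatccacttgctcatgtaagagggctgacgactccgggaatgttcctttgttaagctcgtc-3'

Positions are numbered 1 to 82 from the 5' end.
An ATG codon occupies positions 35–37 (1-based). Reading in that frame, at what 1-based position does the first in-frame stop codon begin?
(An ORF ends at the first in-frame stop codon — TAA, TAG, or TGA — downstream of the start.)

Codons from position 35: ATG (35–37), TAA (38–40).
TAA is a stop codon; it begins at position 38.

38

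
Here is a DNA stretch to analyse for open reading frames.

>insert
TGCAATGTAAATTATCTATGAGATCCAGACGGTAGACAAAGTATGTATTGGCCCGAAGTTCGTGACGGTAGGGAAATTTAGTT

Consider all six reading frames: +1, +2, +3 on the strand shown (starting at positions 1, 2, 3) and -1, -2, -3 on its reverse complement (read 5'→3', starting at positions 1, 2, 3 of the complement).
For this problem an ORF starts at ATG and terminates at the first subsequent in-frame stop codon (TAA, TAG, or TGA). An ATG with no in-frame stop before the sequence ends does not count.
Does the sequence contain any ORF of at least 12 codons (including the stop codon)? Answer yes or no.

Reverse complement (5'→3'): AACTAAATTTCCCTACCGTCACGAACTTCGGGCCAATACATACTTTGTCTACCGTCTGGATCTCATAGATAATTTACATTGCA
Frame +1: TGC AAT GTA AAT TAT CTA TGA GAT CCA GAC GGT AGA CAA AGT ATG TAT TGG CCC GAA GTT CGT GAC GGT AGG GAA ATT TAG — ATG at 43, stop TAG at 79 → 39 nt.
Frame +2: GCA ATG TAA ATT ATC TAT GAG ATC CAG ACG GTA GAC AAA GTA TGT ATT GGC CCG AAG TTC GTG ACG GTA GGG AAA TTT AGT — ATG at 5, stop TAA at 8 → 6 nt.
Frame +3: CAA TGT AAA TTA TCT ATG AGA TCC AGA CGG TAG ACA AAG TAT GTA TTG GCC CGA AGT TCG TGA CGG TAG GGA AAT TTA GTT — ATG at 18, stop TAG at 33 → 18 nt.
Frame -1: AAC TAA ATT TCC CTA CCG TCA CGA ACT TCG GGC CAA TAC ATA CTT TGT CTA CCG TCT GGA TCT CAT AGA TAA TTT ACA TTG — no ATG→stop ORF.
Frame -2: ACT AAA TTT CCC TAC CGT CAC GAA CTT CGG GCC AAT ACA TAC TTT GTC TAC CGT CTG GAT CTC ATA GAT AAT TTA CAT TGC — no ATG→stop ORF.
Frame -3: CTA AAT TTC CCT ACC GTC ACG AAC TTC GGG CCA ATA CAT ACT TTG TCT ACC GTC TGG ATC TCA TAG ATA ATT TAC ATT GCA — no ATG→stop ORF.
Frame +1 has an ORF of 13 codons (positions 43–81) ≥ 12, so yes.

yes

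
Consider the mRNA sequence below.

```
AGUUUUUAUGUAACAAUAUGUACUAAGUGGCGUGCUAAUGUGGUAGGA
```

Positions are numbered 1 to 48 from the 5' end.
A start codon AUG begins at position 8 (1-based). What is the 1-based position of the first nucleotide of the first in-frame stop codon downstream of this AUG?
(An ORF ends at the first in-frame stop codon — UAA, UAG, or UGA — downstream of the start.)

11

Codons from position 8: AUG (8–10), UAA (11–13).
UAA is a stop codon; it begins at position 11.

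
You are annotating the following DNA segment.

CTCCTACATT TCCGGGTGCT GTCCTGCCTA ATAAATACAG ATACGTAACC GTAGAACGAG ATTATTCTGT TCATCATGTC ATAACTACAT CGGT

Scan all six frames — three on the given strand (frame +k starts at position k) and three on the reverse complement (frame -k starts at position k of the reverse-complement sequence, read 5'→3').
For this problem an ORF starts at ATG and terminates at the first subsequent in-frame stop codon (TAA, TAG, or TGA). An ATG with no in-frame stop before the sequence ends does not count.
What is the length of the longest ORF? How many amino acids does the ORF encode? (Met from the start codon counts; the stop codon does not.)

2

Reverse complement (5'→3'): ACCGATGTAGTTATGACATGATGAACAGAATAATCTCGTTCTACGGTTACGTATCTGTATTTATTAGGCAGGACAGCACCCGGAAATGTAGGAG
Frame +1: CTC CTA CAT TTC CGG GTG CTG TCC TGC CTA ATA AAT ACA GAT ACG TAA CCG TAG AAC GAG ATT ATT CTG TTC ATC ATG TCA TAA CTA CAT CGG — ATG at 76, stop TAA at 82 → 9 nt.
Frame +2: TCC TAC ATT TCC GGG TGC TGT CCT GCC TAA TAA ATA CAG ATA CGT AAC CGT AGA ACG AGA TTA TTC TGT TCA TCA TGT CAT AAC TAC ATC GGT — no ATG→stop ORF.
Frame +3: CCT ACA TTT CCG GGT GCT GTC CTG CCT AAT AAA TAC AGA TAC GTA ACC GTA GAA CGA GAT TAT TCT GTT CAT CAT GTC ATA ACT ACA TCG — no ATG→stop ORF.
Frame -1: ACC GAT GTA GTT ATG ACA TGA TGA ACA GAA TAA TCT CGT TCT ACG GTT ACG TAT CTG TAT TTA TTA GGC AGG ACA GCA CCC GGA AAT GTA GGA — ATG at 13, stop TGA at 19 → 9 nt.
Frame -2: CCG ATG TAG TTA TGA CAT GAT GAA CAG AAT AAT CTC GTT CTA CGG TTA CGT ATC TGT ATT TAT TAG GCA GGA CAG CAC CCG GAA ATG TAG GAG — ATG at 5, stop TAG at 8 → 6 nt; ATG at 86, stop TAG at 89 → 6 nt.
Frame -3: CGA TGT AGT TAT GAC ATG ATG AAC AGA ATA ATC TCG TTC TAC GGT TAC GTA TCT GTA TTT ATT AGG CAG GAC AGC ACC CGG AAA TGT AGG — no ATG→stop ORF.
Longest: frame +1, positions 76–84, 9 nt = 3 codons = 2 aa. → 2 amino acids.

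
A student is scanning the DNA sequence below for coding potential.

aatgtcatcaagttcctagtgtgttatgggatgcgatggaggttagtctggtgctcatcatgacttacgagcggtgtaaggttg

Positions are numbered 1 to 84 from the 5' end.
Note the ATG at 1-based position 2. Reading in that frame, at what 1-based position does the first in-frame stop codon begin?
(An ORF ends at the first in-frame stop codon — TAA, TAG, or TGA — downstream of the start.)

17

Codons from position 2: ATG (2–4), TCA (5–7), TCA (8–10), AGT (11–13), TCC (14–16), TAG (17–19).
TAG is a stop codon; it begins at position 17.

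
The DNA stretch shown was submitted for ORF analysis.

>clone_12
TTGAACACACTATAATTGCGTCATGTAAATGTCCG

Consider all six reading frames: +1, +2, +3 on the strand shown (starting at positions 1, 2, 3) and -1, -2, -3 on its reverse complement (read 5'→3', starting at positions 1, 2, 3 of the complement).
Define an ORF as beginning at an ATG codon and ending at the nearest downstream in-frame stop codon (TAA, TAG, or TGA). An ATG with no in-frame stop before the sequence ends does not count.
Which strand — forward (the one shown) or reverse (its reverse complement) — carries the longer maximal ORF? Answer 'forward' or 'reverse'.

reverse

Reverse complement (5'→3'): CGGACATTTACATGACGCAATTATAGTGTGTTCAA
Frame +1: TTG AAC ACA CTA TAA TTG CGT CAT GTA AAT GTC — no ATG→stop ORF.
Frame +2: TGA ACA CAC TAT AAT TGC GTC ATG TAA ATG TCC — ATG at 23, stop TAA at 26 → 6 nt.
Frame +3: GAA CAC ACT ATA ATT GCG TCA TGT AAA TGT CCG — no ATG→stop ORF.
Frame -1: CGG ACA TTT ACA TGA CGC AAT TAT AGT GTG TTC — no ATG→stop ORF.
Frame -2: GGA CAT TTA CAT GAC GCA ATT ATA GTG TGT TCA — no ATG→stop ORF.
Frame -3: GAC ATT TAC ATG ACG CAA TTA TAG TGT GTT CAA — ATG at 12, stop TAG at 24 → 15 nt.
Forward-strand max 6 nt; reverse-strand max 15 nt. The reverse strand has the longer ORF.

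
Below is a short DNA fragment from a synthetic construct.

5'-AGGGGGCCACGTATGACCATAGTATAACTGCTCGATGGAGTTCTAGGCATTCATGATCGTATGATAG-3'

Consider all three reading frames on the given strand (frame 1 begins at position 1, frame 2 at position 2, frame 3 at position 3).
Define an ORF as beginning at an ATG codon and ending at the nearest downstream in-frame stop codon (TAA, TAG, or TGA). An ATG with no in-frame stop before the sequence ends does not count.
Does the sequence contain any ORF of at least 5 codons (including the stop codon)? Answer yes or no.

Frame 1: AGG GGG CCA CGT ATG ACC ATA GTA TAA CTG CTC GAT GGA GTT CTA GGC ATT CAT GAT CGT ATG ATA — ATG at 13, stop TAA at 25 → 15 nt.
Frame 2: GGG GGC CAC GTA TGA CCA TAG TAT AAC TGC TCG ATG GAG TTC TAG GCA TTC ATG ATC GTA TGA TAG — ATG at 35, stop TAG at 44 → 12 nt; ATG at 53, stop TGA at 62 → 12 nt.
Frame 3: GGG GCC ACG TAT GAC CAT AGT ATA ACT GCT CGA TGG AGT TCT AGG CAT TCA TGA TCG TAT GAT — no ATG→stop ORF.
Frame 1 has an ORF of 5 codons (positions 13–27) ≥ 5, so yes.

yes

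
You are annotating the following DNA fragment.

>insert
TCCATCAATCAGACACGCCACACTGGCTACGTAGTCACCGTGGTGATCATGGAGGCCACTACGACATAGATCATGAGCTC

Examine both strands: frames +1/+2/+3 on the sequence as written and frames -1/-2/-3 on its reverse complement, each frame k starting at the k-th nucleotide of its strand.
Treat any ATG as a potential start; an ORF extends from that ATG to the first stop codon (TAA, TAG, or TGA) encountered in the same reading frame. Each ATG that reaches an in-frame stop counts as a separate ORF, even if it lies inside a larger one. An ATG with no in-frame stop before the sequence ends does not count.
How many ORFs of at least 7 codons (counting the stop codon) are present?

Reverse complement (5'→3'): GAGCTCATGATCTATGTCGTAGTGGCCTCCATGATCACCACGGTGACTACGTAGCCAGTGTGGCGTGTCTGATTGATGGA
Frame +1: TCC ATC AAT CAG ACA CGC CAC ACT GGC TAC GTA GTC ACC GTG GTG ATC ATG GAG GCC ACT ACG ACA TAG ATC ATG AGC — ATG at 49, stop TAG at 67 → 21 nt.
Frame +2: CCA TCA ATC AGA CAC GCC ACA CTG GCT ACG TAG TCA CCG TGG TGA TCA TGG AGG CCA CTA CGA CAT AGA TCA TGA GCT — no ATG→stop ORF.
Frame +3: CAT CAA TCA GAC ACG CCA CAC TGG CTA CGT AGT CAC CGT GGT GAT CAT GGA GGC CAC TAC GAC ATA GAT CAT GAG CTC — no ATG→stop ORF.
Frame -1: GAG CTC ATG ATC TAT GTC GTA GTG GCC TCC ATG ATC ACC ACG GTG ACT ACG TAG CCA GTG TGG CGT GTC TGA TTG ATG — ATG at 7, stop TAG at 52 → 48 nt; ATG at 31, stop TAG at 52 → 24 nt.
Frame -2: AGC TCA TGA TCT ATG TCG TAG TGG CCT CCA TGA TCA CCA CGG TGA CTA CGT AGC CAG TGT GGC GTG TCT GAT TGA TGG — ATG at 14, stop TAG at 20 → 9 nt.
Frame -3: GCT CAT GAT CTA TGT CGT AGT GGC CTC CAT GAT CAC CAC GGT GAC TAC GTA GCC AGT GTG GCG TGT CTG ATT GAT GGA — no ATG→stop ORF.
ORFs ≥ 7 codons: frame +1 49–69 (7 codons), frame -1 7–54 (16 codons), frame -1 31–54 (8 codons). Count = 3.

3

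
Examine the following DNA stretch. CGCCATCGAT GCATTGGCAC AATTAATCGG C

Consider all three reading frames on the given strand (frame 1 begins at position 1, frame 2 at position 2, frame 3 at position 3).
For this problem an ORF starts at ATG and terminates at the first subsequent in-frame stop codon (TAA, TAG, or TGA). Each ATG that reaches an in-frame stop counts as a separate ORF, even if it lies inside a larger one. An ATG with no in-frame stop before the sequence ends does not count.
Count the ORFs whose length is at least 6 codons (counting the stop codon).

1

Frame 1: CGC CAT CGA TGC ATT GGC ACA ATT AAT CGG — no ATG→stop ORF.
Frame 2: GCC ATC GAT GCA TTG GCA CAA TTA ATC GGC — no ATG→stop ORF.
Frame 3: CCA TCG ATG CAT TGG CAC AAT TAA TCG — ATG at 9, stop TAA at 24 → 18 nt.
ORFs ≥ 6 codons: frame 3 9–26 (6 codons). Count = 1.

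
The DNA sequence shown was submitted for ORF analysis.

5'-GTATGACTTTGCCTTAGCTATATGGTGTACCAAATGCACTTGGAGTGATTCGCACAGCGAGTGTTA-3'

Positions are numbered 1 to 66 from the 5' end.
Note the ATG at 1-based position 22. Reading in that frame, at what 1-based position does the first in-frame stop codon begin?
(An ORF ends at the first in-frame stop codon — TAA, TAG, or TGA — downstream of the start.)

Codons from position 22: ATG (22–24), GTG (25–27), TAC (28–30), CAA (31–33), ATG (34–36), CAC (37–39), TTG (40–42), GAG (43–45), TGA (46–48).
TGA is a stop codon; it begins at position 46.

46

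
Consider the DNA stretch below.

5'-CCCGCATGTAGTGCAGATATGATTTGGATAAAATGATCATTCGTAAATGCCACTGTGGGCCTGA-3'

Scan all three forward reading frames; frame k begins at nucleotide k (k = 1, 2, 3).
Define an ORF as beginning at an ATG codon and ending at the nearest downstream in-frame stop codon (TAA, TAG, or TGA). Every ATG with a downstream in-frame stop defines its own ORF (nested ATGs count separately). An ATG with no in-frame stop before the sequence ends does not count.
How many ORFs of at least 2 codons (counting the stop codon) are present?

3

Frame 1: CCC GCA TGT AGT GCA GAT ATG ATT TGG ATA AAA TGA TCA TTC GTA AAT GCC ACT GTG GGC CTG — ATG at 19, stop TGA at 34 → 18 nt.
Frame 2: CCG CAT GTA GTG CAG ATA TGA TTT GGA TAA AAT GAT CAT TCG TAA ATG CCA CTG TGG GCC TGA — ATG at 47, stop TGA at 62 → 18 nt.
Frame 3: CGC ATG TAG TGC AGA TAT GAT TTG GAT AAA ATG ATC ATT CGT AAA TGC CAC TGT GGG CCT — ATG at 6, stop TAG at 9 → 6 nt.
ORFs ≥ 2 codons: frame 1 19–36 (6 codons), frame 2 47–64 (6 codons), frame 3 6–11 (2 codons). Count = 3.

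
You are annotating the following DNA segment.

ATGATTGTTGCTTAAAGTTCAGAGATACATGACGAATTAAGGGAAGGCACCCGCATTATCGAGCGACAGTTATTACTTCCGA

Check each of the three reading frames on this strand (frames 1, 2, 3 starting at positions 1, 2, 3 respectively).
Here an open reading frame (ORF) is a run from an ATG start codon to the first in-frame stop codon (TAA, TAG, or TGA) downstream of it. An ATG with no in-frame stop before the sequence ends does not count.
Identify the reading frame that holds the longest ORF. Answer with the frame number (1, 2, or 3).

1

Frame 1: ATG ATT GTT GCT TAA AGT TCA GAG ATA CAT GAC GAA TTA AGG GAA GGC ACC CGC ATT ATC GAG CGA CAG TTA TTA CTT CCG — ATG at 1, stop TAA at 13 → 15 nt.
Frame 2: TGA TTG TTG CTT AAA GTT CAG AGA TAC ATG ACG AAT TAA GGG AAG GCA CCC GCA TTA TCG AGC GAC AGT TAT TAC TTC CGA — ATG at 29, stop TAA at 38 → 12 nt.
Frame 3: GAT TGT TGC TTA AAG TTC AGA GAT ACA TGA CGA ATT AAG GGA AGG CAC CCG CAT TAT CGA GCG ACA GTT ATT ACT TCC — no ATG→stop ORF.
Longest ORF is 15 nt in frame 1 (positions 1–15).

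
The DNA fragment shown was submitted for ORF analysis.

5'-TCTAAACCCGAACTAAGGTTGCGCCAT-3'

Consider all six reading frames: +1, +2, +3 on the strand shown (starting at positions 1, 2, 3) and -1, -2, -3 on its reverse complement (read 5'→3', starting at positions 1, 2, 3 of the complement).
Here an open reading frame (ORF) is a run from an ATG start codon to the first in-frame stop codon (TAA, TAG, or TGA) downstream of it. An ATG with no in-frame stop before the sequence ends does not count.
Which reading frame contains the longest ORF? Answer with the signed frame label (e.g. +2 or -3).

Reverse complement (5'→3'): ATGGCGCAACCTTAGTTCGGGTTTAGA
Frame +1: TCT AAA CCC GAA CTA AGG TTG CGC CAT — no ATG→stop ORF.
Frame +2: CTA AAC CCG AAC TAA GGT TGC GCC — no ATG→stop ORF.
Frame +3: TAA ACC CGA ACT AAG GTT GCG CCA — no ATG→stop ORF.
Frame -1: ATG GCG CAA CCT TAG TTC GGG TTT AGA — ATG at 1, stop TAG at 13 → 15 nt.
Frame -2: TGG CGC AAC CTT AGT TCG GGT TTA — no ATG→stop ORF.
Frame -3: GGC GCA ACC TTA GTT CGG GTT TAG — no ATG→stop ORF.
Longest ORF is 15 nt in frame -1 (positions 1–15).

-1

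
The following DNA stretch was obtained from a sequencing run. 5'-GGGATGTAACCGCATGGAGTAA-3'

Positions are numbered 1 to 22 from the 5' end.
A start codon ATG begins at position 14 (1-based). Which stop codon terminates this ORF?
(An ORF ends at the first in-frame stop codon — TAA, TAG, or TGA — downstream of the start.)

Codons from position 14: ATG (14–16), GAG (17–19), TAA (20–22).
The first in-frame stop codon is TAA.

TAA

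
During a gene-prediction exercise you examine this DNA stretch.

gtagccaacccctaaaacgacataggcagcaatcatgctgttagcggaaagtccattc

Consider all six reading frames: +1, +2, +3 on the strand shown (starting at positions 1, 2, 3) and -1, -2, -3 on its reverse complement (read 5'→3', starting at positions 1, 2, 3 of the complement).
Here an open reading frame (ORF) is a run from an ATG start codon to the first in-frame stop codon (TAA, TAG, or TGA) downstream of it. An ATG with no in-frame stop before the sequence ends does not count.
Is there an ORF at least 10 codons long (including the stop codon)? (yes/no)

no

Reverse complement (5'→3'): GAATGGACTTTCCGCTAACAGCATGATTGCTGCCTATGTCGTTTTAGGGGTTGGCTAC
Frame +1: GTA GCC AAC CCC TAA AAC GAC ATA GGC AGC AAT CAT GCT GTT AGC GGA AAG TCC ATT — no ATG→stop ORF.
Frame +2: TAG CCA ACC CCT AAA ACG ACA TAG GCA GCA ATC ATG CTG TTA GCG GAA AGT CCA TTC — no ATG→stop ORF.
Frame +3: AGC CAA CCC CTA AAA CGA CAT AGG CAG CAA TCA TGC TGT TAG CGG AAA GTC CAT — no ATG→stop ORF.
Frame -1: GAA TGG ACT TTC CGC TAA CAG CAT GAT TGC TGC CTA TGT CGT TTT AGG GGT TGG CTA — no ATG→stop ORF.
Frame -2: AAT GGA CTT TCC GCT AAC AGC ATG ATT GCT GCC TAT GTC GTT TTA GGG GTT GGC TAC — no ATG→stop ORF.
Frame -3: ATG GAC TTT CCG CTA ACA GCA TGA TTG CTG CCT ATG TCG TTT TAG GGG TTG GCT — ATG at 3, stop TGA at 24 → 24 nt; ATG at 36, stop TAG at 45 → 12 nt.
Largest ORF found is 8 codons < 10, so no.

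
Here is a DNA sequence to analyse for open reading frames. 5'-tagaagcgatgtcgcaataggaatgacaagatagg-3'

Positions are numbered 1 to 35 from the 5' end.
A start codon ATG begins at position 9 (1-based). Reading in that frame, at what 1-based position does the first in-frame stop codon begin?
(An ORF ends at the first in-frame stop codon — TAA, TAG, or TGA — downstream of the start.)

Codons from position 9: ATG (9–11), TCG (12–14), CAA (15–17), TAG (18–20).
TAG is a stop codon; it begins at position 18.

18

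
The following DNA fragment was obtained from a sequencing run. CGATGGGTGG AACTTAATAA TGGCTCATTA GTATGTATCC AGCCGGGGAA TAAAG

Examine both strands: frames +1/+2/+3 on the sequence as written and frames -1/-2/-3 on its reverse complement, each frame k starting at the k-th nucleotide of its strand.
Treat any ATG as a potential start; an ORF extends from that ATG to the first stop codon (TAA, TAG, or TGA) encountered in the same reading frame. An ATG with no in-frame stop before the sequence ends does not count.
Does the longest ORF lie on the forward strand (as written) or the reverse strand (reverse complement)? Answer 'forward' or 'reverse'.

forward

Reverse complement (5'→3'): CTTTATTCCCCGGCTGGATACATACTAATGAGCCATTATTAAGTTCCACCCATCG
Frame +1: CGA TGG GTG GAA CTT AAT AAT GGC TCA TTA GTA TGT ATC CAG CCG GGG AAT AAA — no ATG→stop ORF.
Frame +2: GAT GGG TGG AAC TTA ATA ATG GCT CAT TAG TAT GTA TCC AGC CGG GGA ATA AAG — ATG at 20, stop TAG at 29 → 12 nt.
Frame +3: ATG GGT GGA ACT TAA TAA TGG CTC ATT AGT ATG TAT CCA GCC GGG GAA TAA — ATG at 3, stop TAA at 15 → 15 nt; ATG at 33, stop TAA at 51 → 21 nt.
Frame -1: CTT TAT TCC CCG GCT GGA TAC ATA CTA ATG AGC CAT TAT TAA GTT CCA CCC ATC — ATG at 28, stop TAA at 40 → 15 nt.
Frame -2: TTT ATT CCC CGG CTG GAT ACA TAC TAA TGA GCC ATT ATT AAG TTC CAC CCA TCG — no ATG→stop ORF.
Frame -3: TTA TTC CCC GGC TGG ATA CAT ACT AAT GAG CCA TTA TTA AGT TCC ACC CAT — no ATG→stop ORF.
Forward-strand max 21 nt; reverse-strand max 15 nt. The forward strand has the longer ORF.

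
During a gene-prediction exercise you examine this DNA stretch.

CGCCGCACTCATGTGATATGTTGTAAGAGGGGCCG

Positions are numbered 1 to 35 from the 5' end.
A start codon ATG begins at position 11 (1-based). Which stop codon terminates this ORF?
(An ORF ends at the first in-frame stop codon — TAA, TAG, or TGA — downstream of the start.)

TGA

Codons from position 11: ATG (11–13), TGA (14–16).
The first in-frame stop codon is TGA.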